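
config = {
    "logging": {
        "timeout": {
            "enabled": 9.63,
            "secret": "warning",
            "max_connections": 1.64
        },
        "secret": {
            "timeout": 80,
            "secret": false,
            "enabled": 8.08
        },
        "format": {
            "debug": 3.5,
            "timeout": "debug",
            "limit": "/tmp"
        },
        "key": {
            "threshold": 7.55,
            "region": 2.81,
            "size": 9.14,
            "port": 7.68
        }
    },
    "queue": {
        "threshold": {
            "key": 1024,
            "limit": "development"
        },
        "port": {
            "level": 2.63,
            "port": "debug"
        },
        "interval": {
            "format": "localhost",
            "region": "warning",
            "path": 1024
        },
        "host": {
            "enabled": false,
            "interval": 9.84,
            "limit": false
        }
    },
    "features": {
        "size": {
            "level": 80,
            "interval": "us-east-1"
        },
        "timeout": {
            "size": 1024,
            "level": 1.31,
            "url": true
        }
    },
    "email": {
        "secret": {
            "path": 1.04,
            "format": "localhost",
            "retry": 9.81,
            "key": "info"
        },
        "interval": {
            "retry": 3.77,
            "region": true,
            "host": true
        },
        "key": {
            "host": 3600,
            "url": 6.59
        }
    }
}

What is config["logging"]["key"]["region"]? 2.81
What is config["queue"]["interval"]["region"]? "warning"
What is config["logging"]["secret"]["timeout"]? 80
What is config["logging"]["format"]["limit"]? "/tmp"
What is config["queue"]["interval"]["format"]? "localhost"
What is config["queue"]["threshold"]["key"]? 1024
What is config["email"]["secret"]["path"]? 1.04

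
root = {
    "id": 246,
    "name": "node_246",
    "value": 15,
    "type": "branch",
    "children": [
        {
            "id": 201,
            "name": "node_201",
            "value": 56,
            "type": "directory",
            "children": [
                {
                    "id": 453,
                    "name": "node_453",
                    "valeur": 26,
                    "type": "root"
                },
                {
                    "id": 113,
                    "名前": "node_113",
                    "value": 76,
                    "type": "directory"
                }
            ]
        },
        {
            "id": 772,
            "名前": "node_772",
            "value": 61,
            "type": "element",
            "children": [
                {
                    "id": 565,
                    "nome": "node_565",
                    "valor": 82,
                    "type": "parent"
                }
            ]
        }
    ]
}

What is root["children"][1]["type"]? "element"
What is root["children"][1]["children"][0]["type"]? "parent"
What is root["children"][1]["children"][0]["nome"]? "node_565"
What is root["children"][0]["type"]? "directory"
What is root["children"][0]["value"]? 56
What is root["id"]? 246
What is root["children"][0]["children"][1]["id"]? 113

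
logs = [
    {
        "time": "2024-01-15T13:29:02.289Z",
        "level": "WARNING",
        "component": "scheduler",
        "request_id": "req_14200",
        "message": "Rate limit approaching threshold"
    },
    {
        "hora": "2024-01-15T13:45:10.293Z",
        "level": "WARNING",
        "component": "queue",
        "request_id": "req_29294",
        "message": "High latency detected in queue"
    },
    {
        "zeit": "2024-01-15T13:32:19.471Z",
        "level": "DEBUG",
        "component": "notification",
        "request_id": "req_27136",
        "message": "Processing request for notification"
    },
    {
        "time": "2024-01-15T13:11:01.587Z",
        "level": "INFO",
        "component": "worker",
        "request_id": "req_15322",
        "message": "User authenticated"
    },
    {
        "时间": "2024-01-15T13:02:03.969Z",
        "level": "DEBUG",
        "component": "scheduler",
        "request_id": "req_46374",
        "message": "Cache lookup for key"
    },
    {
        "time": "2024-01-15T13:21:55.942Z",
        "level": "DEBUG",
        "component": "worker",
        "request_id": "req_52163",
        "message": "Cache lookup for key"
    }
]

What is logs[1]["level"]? "WARNING"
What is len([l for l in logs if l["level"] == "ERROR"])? 0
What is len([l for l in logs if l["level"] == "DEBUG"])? 3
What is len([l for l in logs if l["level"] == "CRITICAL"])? 0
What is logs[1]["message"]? "High latency detected in queue"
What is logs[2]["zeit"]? "2024-01-15T13:32:19.471Z"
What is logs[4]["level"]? "DEBUG"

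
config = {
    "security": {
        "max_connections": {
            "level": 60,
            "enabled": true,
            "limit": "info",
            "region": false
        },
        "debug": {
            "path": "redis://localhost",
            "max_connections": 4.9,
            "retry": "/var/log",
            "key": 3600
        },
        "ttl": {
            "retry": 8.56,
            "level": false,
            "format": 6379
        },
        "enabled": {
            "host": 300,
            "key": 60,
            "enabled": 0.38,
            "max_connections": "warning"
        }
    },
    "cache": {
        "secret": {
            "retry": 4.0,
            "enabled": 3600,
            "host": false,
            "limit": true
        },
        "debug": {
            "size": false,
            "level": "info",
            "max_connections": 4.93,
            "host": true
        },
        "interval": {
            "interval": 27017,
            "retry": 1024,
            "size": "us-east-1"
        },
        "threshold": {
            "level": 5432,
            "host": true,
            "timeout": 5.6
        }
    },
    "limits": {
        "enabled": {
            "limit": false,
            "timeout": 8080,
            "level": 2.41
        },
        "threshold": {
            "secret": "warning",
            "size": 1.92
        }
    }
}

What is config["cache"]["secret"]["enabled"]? 3600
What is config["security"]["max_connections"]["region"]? False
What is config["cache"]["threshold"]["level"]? 5432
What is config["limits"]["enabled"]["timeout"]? 8080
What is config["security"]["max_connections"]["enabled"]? True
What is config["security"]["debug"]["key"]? 3600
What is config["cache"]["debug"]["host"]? True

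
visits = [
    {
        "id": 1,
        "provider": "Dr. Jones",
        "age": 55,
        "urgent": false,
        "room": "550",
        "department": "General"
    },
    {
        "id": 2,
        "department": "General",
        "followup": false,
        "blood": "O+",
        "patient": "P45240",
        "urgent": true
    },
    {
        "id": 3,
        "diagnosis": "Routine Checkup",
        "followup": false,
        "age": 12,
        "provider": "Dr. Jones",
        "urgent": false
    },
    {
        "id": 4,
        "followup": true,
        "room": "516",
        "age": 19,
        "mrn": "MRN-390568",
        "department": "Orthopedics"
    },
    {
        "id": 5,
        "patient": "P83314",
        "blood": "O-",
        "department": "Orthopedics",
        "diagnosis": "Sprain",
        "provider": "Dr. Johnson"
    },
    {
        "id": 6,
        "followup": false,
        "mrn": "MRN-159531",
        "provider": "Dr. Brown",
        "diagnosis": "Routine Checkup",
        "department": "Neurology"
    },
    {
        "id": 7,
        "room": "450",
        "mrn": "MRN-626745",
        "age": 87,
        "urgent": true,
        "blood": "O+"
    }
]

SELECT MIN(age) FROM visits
12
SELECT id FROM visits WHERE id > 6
[7]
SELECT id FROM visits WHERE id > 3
[4, 5, 6, 7]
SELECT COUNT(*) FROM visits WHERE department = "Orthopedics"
2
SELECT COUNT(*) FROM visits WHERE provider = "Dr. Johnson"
1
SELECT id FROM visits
[1, 2, 3, 4, 5, 6, 7]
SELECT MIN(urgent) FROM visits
False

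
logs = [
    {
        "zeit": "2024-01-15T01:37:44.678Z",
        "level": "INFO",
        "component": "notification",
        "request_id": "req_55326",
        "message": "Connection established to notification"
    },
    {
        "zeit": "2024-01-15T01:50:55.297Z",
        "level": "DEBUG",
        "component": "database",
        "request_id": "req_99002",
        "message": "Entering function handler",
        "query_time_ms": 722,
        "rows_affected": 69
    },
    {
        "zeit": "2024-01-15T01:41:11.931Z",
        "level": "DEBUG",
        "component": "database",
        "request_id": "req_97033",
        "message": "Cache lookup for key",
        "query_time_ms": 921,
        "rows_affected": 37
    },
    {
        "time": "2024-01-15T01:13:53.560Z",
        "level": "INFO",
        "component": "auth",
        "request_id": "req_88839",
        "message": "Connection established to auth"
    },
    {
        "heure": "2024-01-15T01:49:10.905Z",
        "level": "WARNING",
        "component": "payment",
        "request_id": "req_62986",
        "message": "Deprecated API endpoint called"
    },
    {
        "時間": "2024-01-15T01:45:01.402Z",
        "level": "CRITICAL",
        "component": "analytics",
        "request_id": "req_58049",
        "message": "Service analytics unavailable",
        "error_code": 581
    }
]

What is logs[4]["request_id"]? "req_62986"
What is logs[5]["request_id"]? "req_58049"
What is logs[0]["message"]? "Connection established to notification"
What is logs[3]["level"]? "INFO"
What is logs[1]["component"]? "database"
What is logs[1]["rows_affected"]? 69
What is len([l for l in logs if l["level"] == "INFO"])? 2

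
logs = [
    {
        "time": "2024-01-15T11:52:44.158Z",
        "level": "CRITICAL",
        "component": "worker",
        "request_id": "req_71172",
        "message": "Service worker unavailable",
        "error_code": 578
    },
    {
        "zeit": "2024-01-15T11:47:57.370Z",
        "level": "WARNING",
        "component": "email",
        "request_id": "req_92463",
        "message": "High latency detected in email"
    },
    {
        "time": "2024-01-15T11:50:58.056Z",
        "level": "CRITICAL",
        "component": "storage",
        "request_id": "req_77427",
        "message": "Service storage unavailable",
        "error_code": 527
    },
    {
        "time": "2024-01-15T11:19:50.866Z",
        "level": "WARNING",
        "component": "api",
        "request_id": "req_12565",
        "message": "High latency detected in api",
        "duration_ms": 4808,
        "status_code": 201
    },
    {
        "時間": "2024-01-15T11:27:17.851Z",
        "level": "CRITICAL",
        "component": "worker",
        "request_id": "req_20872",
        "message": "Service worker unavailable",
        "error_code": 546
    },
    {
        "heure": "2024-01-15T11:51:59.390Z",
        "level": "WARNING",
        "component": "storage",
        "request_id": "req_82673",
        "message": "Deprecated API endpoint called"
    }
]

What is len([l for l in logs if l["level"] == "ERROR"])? 0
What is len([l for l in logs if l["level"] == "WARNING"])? 3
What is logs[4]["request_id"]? "req_20872"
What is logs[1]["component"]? "email"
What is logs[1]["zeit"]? "2024-01-15T11:47:57.370Z"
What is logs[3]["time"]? "2024-01-15T11:19:50.866Z"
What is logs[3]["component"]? "api"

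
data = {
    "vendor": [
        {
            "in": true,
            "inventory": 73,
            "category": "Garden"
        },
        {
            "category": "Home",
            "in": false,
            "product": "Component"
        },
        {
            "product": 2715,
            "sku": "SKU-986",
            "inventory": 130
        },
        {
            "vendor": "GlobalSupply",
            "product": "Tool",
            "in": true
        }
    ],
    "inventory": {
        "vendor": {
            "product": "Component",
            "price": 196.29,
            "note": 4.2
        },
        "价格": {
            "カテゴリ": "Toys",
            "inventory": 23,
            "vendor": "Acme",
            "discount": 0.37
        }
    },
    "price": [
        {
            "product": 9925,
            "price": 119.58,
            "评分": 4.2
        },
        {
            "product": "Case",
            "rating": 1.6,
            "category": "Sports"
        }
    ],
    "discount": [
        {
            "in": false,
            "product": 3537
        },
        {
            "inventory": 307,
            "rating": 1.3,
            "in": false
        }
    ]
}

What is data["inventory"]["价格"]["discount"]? 0.37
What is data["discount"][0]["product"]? 3537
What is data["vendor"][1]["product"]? "Component"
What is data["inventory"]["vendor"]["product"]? "Component"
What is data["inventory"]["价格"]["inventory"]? 23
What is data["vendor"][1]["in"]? False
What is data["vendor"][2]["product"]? 2715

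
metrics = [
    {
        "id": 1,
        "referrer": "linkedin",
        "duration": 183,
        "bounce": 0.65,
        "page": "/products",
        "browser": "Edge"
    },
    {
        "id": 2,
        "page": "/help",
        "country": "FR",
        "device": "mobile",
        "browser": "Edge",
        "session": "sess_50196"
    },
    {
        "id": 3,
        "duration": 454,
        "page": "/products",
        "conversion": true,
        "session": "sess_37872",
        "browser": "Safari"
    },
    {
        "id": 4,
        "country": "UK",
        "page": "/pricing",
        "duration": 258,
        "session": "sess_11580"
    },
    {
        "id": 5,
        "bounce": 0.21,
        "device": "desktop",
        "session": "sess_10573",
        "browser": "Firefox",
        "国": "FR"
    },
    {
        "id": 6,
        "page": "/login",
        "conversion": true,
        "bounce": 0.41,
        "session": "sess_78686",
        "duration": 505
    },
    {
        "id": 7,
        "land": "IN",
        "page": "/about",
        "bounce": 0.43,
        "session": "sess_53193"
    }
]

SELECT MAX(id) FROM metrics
7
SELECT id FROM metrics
[1, 2, 3, 4, 5, 6, 7]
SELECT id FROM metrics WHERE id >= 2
[2, 3, 4, 5, 6, 7]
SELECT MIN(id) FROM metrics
1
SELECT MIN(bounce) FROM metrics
0.21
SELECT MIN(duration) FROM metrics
183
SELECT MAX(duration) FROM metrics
505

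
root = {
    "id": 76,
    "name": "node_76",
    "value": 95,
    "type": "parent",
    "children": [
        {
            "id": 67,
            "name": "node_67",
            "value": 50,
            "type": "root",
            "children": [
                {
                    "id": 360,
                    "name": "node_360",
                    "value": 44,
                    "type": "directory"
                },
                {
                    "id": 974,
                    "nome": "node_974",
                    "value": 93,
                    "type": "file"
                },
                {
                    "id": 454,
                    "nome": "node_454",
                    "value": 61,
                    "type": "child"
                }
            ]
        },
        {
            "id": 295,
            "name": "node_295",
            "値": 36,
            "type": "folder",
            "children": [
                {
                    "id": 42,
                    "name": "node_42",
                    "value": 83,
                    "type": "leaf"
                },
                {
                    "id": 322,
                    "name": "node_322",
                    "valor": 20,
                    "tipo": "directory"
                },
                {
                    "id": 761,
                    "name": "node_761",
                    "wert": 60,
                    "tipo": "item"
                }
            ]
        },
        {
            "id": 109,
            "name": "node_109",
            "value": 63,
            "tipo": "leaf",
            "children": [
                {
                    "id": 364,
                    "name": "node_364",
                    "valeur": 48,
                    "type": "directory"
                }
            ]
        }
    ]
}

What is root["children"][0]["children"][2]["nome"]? "node_454"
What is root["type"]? "parent"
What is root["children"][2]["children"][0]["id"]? 364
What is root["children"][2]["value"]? 63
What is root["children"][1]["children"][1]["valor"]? 20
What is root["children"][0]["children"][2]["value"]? 61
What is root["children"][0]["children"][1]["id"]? 974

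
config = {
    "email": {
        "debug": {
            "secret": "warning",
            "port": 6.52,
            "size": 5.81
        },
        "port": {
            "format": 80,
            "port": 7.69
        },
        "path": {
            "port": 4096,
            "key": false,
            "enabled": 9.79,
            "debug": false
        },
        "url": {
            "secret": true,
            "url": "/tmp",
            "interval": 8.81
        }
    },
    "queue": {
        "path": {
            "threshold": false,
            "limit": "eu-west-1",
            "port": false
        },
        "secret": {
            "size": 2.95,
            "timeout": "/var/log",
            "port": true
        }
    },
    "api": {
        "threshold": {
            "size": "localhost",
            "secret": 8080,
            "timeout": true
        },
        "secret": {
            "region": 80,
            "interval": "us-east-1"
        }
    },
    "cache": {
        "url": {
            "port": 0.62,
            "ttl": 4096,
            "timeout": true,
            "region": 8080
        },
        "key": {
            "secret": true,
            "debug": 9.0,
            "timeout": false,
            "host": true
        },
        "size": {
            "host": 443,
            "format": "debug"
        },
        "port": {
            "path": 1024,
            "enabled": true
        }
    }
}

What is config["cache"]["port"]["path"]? 1024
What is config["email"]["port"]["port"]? 7.69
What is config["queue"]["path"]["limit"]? "eu-west-1"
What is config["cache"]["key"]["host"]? True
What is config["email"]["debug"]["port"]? 6.52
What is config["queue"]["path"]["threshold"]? False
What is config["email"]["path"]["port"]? 4096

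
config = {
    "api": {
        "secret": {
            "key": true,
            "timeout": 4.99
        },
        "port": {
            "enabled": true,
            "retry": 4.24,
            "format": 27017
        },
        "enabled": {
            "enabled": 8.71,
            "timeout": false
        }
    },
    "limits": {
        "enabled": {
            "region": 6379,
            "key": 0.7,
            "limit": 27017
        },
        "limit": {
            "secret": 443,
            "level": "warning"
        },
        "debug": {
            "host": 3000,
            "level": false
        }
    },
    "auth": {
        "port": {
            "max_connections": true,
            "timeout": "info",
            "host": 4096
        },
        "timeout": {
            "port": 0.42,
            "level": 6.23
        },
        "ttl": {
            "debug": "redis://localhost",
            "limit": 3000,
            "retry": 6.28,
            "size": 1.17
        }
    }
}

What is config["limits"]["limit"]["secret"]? 443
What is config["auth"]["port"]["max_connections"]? True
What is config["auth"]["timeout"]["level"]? 6.23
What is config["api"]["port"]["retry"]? 4.24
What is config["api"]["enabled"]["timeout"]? False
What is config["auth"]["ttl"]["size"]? 1.17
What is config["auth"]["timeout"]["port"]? 0.42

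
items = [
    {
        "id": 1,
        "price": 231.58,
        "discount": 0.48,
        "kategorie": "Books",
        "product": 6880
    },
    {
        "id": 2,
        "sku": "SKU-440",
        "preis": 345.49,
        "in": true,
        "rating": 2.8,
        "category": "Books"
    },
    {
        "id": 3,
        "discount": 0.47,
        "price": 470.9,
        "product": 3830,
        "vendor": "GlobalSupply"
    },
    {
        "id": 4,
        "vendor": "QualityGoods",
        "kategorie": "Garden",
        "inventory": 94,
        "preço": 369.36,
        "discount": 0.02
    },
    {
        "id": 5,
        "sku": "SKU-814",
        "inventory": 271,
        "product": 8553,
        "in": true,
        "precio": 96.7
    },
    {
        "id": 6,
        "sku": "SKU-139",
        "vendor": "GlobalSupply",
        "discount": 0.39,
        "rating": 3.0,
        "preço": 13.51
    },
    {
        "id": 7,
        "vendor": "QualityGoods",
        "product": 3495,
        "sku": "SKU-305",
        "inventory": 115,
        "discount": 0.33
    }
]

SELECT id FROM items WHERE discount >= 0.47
[1, 3]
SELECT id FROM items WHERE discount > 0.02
[1, 3, 6, 7]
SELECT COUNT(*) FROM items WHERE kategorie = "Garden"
1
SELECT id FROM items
[1, 2, 3, 4, 5, 6, 7]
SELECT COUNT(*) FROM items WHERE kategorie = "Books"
1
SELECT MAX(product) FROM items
8553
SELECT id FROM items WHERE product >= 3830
[1, 3, 5]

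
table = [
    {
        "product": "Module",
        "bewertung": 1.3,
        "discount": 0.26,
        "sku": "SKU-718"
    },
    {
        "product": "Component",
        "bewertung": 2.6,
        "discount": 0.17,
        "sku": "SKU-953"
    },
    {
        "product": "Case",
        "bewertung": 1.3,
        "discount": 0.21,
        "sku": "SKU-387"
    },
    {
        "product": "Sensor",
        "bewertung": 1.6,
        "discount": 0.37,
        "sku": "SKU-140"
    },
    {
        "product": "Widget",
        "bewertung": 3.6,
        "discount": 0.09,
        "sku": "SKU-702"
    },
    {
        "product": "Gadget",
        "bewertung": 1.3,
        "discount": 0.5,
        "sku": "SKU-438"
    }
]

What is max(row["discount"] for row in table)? 0.5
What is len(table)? 6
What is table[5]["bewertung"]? 1.3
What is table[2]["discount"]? 0.21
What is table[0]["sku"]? "SKU-718"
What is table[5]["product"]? "Gadget"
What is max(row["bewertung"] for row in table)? 3.6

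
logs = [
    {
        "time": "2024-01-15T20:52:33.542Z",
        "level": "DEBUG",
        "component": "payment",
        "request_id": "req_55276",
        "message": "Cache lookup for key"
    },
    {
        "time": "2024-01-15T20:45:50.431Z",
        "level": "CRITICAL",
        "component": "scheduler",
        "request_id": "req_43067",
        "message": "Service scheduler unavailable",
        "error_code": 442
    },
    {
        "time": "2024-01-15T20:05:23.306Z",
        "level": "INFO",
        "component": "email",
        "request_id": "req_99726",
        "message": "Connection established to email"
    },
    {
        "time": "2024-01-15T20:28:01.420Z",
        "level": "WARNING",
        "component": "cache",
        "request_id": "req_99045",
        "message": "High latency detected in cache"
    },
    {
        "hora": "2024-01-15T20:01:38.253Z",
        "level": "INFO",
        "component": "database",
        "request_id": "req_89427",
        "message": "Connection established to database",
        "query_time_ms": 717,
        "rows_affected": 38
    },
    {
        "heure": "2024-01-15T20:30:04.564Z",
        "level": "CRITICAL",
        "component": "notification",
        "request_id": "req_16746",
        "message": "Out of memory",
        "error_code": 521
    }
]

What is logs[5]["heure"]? "2024-01-15T20:30:04.564Z"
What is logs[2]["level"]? "INFO"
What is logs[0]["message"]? "Cache lookup for key"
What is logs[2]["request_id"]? "req_99726"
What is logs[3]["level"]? "WARNING"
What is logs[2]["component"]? "email"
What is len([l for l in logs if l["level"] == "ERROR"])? 0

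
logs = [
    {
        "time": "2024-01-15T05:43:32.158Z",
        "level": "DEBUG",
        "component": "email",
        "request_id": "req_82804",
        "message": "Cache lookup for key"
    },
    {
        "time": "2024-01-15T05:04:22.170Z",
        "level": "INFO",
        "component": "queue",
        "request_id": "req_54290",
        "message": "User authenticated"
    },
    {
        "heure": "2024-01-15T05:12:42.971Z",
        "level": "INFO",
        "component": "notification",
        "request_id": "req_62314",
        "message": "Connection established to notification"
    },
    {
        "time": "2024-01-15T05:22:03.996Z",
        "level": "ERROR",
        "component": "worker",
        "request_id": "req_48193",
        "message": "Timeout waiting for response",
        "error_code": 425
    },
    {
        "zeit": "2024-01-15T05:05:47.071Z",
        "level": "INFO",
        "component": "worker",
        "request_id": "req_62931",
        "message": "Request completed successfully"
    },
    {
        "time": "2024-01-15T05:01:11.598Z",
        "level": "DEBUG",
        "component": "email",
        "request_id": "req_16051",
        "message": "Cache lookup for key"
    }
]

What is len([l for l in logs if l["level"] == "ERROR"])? 1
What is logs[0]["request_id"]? "req_82804"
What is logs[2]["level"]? "INFO"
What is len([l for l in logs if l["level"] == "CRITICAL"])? 0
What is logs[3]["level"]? "ERROR"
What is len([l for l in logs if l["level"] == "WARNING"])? 0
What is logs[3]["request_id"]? "req_48193"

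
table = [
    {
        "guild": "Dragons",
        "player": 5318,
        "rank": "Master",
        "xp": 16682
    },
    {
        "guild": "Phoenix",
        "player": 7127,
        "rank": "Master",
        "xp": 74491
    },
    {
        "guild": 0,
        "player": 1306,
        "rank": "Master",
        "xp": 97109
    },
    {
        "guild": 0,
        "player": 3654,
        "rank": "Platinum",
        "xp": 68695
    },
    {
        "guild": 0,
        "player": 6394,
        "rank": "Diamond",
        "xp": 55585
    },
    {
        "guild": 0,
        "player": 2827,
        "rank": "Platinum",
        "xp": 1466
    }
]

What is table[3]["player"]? 3654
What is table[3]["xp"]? 68695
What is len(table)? 6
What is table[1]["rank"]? "Master"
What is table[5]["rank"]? "Platinum"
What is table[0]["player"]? 5318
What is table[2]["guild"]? 0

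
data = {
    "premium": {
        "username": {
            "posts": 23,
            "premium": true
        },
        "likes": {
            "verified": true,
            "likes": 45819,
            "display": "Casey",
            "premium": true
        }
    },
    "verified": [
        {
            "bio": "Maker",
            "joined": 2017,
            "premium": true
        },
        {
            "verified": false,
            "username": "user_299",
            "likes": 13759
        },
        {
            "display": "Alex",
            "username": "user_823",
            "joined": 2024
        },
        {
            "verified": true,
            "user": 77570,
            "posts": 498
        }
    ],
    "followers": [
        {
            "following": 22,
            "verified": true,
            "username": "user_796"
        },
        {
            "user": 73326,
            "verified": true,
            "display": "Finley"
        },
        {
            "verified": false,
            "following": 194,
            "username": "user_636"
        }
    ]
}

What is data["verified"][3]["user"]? 77570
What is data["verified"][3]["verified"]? True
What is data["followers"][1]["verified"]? True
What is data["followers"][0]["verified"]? True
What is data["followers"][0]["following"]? 22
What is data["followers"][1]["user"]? 73326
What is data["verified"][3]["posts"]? 498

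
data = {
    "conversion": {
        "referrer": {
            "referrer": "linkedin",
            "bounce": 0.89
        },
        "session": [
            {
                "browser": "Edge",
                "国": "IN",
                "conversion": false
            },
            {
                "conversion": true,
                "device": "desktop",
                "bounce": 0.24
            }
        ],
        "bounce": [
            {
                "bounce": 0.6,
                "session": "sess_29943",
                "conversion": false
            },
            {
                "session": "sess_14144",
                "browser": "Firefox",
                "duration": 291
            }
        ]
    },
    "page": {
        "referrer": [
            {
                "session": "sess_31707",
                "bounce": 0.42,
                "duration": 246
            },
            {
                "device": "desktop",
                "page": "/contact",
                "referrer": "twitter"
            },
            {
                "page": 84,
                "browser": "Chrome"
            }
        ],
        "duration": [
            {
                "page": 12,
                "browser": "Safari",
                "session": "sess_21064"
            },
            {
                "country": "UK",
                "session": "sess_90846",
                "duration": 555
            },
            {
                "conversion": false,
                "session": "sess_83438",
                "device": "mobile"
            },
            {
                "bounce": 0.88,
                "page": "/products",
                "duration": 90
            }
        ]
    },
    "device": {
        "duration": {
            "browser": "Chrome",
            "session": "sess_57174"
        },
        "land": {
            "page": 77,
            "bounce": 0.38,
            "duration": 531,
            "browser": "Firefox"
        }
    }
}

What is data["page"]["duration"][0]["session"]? "sess_21064"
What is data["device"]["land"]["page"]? 77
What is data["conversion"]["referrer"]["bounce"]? 0.89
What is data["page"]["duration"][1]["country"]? "UK"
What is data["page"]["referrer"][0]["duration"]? 246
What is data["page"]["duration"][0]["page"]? 12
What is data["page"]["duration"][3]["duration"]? 90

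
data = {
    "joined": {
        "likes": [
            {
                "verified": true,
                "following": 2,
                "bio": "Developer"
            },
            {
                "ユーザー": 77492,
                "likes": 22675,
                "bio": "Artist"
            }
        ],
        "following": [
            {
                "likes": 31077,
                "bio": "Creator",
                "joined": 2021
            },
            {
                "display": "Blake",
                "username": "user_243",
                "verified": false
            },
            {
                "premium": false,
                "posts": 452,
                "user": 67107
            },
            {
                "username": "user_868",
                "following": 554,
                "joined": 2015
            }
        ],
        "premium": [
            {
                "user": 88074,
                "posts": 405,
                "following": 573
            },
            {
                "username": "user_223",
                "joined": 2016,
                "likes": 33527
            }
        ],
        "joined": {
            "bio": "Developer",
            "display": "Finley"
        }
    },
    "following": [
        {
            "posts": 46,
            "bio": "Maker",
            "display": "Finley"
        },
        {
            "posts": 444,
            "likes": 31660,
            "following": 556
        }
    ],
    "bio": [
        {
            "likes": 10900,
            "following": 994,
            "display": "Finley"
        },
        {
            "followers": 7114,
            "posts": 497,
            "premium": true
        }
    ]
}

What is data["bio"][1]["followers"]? 7114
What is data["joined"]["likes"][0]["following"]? 2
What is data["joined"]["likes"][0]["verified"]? True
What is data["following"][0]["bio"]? "Maker"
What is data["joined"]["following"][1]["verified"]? False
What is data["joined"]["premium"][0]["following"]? 573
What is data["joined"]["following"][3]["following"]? 554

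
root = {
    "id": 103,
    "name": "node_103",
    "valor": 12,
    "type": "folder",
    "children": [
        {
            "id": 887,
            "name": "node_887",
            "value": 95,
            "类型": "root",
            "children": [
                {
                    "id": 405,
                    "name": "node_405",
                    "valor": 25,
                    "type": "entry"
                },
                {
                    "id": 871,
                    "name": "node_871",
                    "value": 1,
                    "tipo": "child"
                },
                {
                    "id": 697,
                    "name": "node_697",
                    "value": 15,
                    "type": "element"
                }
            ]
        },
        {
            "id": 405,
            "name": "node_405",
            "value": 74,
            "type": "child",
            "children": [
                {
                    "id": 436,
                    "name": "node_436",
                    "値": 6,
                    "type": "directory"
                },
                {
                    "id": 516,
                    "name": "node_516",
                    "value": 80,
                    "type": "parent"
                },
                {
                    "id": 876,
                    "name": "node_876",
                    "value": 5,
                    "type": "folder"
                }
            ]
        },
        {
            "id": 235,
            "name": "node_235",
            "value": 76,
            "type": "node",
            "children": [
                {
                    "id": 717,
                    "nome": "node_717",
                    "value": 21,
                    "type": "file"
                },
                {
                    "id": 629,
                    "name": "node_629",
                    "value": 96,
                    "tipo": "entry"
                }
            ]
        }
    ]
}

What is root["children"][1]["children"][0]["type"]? "directory"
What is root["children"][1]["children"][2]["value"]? 5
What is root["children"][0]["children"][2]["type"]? "element"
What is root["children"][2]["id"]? 235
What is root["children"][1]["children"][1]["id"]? 516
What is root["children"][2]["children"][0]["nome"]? "node_717"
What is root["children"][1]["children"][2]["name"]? "node_876"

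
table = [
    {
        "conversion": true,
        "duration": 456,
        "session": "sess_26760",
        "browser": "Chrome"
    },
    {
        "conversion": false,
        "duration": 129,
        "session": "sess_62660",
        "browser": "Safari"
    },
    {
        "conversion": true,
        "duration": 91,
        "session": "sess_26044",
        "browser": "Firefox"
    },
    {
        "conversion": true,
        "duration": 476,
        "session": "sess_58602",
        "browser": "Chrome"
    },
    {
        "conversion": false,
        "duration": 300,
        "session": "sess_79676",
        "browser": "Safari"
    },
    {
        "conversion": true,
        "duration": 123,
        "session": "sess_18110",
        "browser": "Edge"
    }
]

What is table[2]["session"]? "sess_26044"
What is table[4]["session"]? "sess_79676"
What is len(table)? 6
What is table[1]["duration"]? 129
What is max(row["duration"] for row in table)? 476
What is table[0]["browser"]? "Chrome"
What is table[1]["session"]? "sess_62660"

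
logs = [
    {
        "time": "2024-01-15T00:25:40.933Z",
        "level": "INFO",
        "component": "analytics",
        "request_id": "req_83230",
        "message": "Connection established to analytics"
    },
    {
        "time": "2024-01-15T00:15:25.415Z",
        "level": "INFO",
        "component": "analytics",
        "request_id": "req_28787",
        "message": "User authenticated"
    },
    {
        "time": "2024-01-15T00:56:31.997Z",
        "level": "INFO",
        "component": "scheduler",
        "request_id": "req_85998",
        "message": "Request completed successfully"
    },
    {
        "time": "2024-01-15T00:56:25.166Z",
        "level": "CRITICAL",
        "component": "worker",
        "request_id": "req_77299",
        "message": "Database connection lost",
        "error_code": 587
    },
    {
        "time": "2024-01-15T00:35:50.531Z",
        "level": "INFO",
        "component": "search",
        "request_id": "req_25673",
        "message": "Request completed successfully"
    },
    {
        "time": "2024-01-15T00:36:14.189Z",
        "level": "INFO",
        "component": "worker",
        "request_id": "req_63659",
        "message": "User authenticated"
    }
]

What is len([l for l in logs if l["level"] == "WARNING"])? 0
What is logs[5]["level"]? "INFO"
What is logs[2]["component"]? "scheduler"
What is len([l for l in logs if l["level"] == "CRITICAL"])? 1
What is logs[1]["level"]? "INFO"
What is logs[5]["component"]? "worker"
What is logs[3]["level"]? "CRITICAL"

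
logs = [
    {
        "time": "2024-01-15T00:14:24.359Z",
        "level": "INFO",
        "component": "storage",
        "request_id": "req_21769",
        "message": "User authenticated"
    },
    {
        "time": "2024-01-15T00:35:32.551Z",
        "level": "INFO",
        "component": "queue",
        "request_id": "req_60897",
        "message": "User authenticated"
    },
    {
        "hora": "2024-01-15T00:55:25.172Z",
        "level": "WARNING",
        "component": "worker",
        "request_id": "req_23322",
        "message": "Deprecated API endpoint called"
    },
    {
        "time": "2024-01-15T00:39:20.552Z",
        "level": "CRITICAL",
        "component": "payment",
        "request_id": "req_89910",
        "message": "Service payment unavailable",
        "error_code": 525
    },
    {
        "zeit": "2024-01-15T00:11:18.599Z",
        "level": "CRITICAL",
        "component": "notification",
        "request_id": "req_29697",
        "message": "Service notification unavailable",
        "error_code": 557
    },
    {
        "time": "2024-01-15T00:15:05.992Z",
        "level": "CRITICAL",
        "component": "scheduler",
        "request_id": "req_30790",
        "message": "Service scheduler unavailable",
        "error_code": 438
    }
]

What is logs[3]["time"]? "2024-01-15T00:39:20.552Z"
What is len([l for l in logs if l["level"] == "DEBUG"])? 0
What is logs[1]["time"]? "2024-01-15T00:35:32.551Z"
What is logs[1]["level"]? "INFO"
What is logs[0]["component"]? "storage"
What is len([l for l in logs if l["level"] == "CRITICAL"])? 3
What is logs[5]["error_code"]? 438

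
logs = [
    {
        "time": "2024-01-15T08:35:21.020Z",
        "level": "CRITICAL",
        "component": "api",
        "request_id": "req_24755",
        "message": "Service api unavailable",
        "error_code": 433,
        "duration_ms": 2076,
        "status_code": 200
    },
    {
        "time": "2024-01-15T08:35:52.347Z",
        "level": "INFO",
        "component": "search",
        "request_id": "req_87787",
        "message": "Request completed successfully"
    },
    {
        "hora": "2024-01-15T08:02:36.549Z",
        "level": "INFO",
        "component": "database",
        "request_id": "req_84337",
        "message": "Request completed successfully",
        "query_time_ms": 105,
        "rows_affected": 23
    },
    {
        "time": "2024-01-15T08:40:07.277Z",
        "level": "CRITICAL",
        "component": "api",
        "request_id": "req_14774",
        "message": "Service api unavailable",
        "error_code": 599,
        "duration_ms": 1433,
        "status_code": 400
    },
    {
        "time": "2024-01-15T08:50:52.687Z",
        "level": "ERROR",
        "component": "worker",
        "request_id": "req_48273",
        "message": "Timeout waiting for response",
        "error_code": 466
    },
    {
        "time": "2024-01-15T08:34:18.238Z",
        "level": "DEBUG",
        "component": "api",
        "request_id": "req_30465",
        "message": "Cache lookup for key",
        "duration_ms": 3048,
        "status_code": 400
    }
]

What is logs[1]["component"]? "search"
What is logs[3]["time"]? "2024-01-15T08:40:07.277Z"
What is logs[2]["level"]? "INFO"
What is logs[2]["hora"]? "2024-01-15T08:02:36.549Z"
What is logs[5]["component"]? "api"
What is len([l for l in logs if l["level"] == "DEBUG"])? 1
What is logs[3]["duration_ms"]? 1433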